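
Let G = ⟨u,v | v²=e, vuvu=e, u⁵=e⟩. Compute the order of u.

Compute successive powers until reaching e:
  u¹ = u, u² = u², u³ = u³, u⁴ = u⁴, u⁵ = e.
The smallest positive k with uᵏ = e is 5.

Answer: 5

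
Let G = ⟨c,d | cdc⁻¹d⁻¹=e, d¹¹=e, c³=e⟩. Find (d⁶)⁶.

Compute successive powers of (d⁶), reducing at each step:
  (d⁶)²: (d⁶) · d⁶ = d
  (d⁶)³: d · d⁶ = d⁷
  (d⁶)⁴: (d⁷) · d⁶ = d²
  (d⁶)⁵: (d²) · d⁶ = d⁸
  (d⁶)⁶: (d⁸) · d⁶ = d³

Answer: d³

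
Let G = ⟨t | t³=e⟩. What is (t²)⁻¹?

The order of (t²) is 3 (smallest k with (t²)ᵏ = e), so (t²)⁻¹ = (t²)² = t.
Check: (t²) · t → (t²) · t = e, giving e as required.

Answer: t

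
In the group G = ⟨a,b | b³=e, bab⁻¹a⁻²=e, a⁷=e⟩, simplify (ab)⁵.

Compute successive powers of (ab), reducing at each step:
  (ab)²: (ab) · a = a³b;   (a³b) · b = a³b²
  (ab)³: (a³b²) · a = b²;   (b²) · b = e
  (ab)⁴: e · a = a;   a · b = ab
  (ab)⁵: (ab) · a = a³b;   (a³b) · b = a³b²

Answer: a³b²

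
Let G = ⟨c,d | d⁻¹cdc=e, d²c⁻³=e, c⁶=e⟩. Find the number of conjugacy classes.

The conjugacy classes (representative and size) are:
  [e] (size 1), [c] (size 2), [c²] (size 2), [c³] (size 1), [cd⁻¹] (size 3), [c²d⁻¹] (size 3).
Class equation: 1 + 2 + 2 + 1 + 3 + 3 = 12 = |G|. So G has 6 conjugacy classes.

Answer: 6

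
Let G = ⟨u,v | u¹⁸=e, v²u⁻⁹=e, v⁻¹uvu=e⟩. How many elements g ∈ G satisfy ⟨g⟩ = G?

⟨g⟩ = G would require ord(g) = |G| = 36, but the maximum element order in G is 18 < 36. So G is not cyclic and no single element generates it: the count is 0.

Answer: 0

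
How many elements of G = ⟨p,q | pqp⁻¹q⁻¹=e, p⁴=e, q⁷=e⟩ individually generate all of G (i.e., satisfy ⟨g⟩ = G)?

G is cyclic of order 28. An element generates G iff its order is 28, and a cyclic group of order 28 has exactly φ(28) = 12 such elements.

Answer: 12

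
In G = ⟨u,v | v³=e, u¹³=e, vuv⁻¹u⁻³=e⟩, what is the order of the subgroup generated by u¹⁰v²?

|⟨u¹⁰v²⟩| equals the order of u¹⁰v². Compute successive powers until reaching e:
  (u¹⁰v²)¹ = u¹⁰v², (u¹⁰v²)² = u⁹v, (u¹⁰v²)³ = e.
The smallest positive k with (u¹⁰v²)ᵏ = e is 3, so |⟨u¹⁰v²⟩| = 3.

Answer: 3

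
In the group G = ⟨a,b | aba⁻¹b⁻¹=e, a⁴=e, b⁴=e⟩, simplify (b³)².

Compute successive powers of (b³), reducing at each step:
  (b³)²: (b³) · b³ = b²

Answer: b²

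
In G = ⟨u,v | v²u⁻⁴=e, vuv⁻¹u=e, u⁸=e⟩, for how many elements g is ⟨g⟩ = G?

⟨g⟩ = G would require ord(g) = |G| = 16, but the maximum element order in G is 8 < 16. So G is not cyclic and no single element generates it: the count is 0.

Answer: 0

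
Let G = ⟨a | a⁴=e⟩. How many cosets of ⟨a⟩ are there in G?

First find ord(a) by computing successive powers:
  a¹ = a, a² = a², a³ = a³, a⁴ = e.
So |⟨a⟩| = ord(a) = 4. With |G| = 4, by Lagrange [G : ⟨a⟩] = 4/4 = 1.

Answer: 1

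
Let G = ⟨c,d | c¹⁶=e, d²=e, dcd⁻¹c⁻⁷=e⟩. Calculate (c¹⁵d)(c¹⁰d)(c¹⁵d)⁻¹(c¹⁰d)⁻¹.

[(c¹⁵d), (c¹⁰d)] = (c¹⁵d)·(c¹⁰d)·(c¹⁵d)⁻¹·(c¹⁰d)⁻¹.
  (c¹⁵d) · (c¹⁰d) = c⁵
  (c⁵) · (c⁷d) = c¹²d
  (c¹²d) · (c¹⁰d) = c²

Answer: c²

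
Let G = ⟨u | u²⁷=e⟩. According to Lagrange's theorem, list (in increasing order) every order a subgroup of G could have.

|G| = 27 = 3³. By Lagrange's theorem the order of any subgroup divides 27; the divisors of 27 are 1, 3, 9, 27.

Answer: 1, 3, 9, 27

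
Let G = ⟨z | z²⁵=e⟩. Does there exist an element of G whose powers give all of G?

|G| = 25. The element z has order 25 (its powers give 25 distinct elements), so ⟨z⟩ = G and G is cyclic.

Answer: Yes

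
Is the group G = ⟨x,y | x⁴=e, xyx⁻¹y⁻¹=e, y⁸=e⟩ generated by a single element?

|G| = 32, but the maximum element order in G is 8 < 32. No single element generates all of G, so G is not cyclic.

Answer: No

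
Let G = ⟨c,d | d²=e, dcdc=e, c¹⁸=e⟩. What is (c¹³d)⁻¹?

The order of (c¹³d) is 2 (smallest k with (c¹³d)ᵏ = e), so (c¹³d)⁻¹ = (c¹³d)¹ = c¹³d.
Check: (c¹³d) · (c¹³d) → (c¹³d) · c¹³ = d;   d · d = e, giving e as required.

Answer: c¹³d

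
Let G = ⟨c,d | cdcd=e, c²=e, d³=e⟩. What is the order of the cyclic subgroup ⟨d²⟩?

|⟨d²⟩| equals the order of d². Compute successive powers until reaching e:
  (d²)¹ = d², (d²)² = d, (d²)³ = e.
The smallest positive k with (d²)ᵏ = e is 3, so |⟨d²⟩| = 3.

Answer: 3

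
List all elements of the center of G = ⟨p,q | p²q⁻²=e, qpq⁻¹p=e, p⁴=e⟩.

An element z ∈ Z(G) iff z commutes with every generator.
For example p² is central: (p²)·p = p³ = p·(p²); (p²)·q = q⁻¹ = q·(p²).
Whereas p ∉ Z(G) since p·q = pq ≠ pq⁻¹ = q·p.
Checking each of the 8 elements this way gives Z(G) = {e, p²}, of order 2.

Answer: {e, p²}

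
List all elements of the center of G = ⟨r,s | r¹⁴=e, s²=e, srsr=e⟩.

An element z ∈ Z(G) iff z commutes with every generator.
For example r⁷ is central: (r⁷)·r = r⁸ = r·(r⁷); (r⁷)·s = r⁷s = s·(r⁷).
Whereas r ∉ Z(G) since r·s = rs ≠ r¹³s = s·r.
Checking each of the 28 elements this way gives Z(G) = {e, r⁷}, of order 2.

Answer: {e, r⁷}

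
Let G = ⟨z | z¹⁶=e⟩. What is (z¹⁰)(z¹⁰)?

Compute (z¹⁰) · (z¹⁰) by multiplying left to right and reducing via the relations at each step:
  (z¹⁰) · z¹⁰ = z⁴

Answer: z⁴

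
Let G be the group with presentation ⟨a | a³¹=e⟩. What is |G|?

G is generated by a single element, so G is cyclic. The relator gives a³¹ = e and no smaller power is forced to be e, so the 31 powers {a, e, a², a³, a⁴, a⁵, a⁶, a⁷, a⁸, a⁹, a²², a²³, a²¹, a²⁰, a²⁴, a²⁵, a²⁶, a²⁷, a²⁸, a²⁹, a³⁰, a¹², a¹³, a¹¹, a¹⁰, a¹⁴, a¹⁵, a¹⁶, a¹⁷, a¹⁸, a¹⁹} are distinct. Hence |G| = 31.

Answer: 31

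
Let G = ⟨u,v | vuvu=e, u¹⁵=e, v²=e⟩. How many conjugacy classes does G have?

The conjugacy classes (representative and size) are:
  [e] (size 1), [u¹⁴] (size 2), [u²] (size 2), [u³] (size 2), [u⁴] (size 2), [u¹⁰] (size 2), [u⁹] (size 2), [u⁷] (size 2), [u¹³v] (size 15).
Class equation: 1 + 2 + 2 + 2 + 2 + 2 + 2 + 2 + 15 = 30 = |G|. So G has 9 conjugacy classes.

Answer: 9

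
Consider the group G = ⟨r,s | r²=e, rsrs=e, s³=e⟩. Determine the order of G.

Enumerate words in the generators, reducing via the relations: the distinct elements are
  {e, r, s, rs, s², rs²}.
No further products give new elements, so |G| = 6.

Answer: 6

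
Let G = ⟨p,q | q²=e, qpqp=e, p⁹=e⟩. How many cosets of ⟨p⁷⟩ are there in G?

First find ord(p⁷) by computing successive powers:
  (p⁷)¹ = p⁷, (p⁷)² = p⁵, (p⁷)³ = p³, (p⁷)⁴ = p, (p⁷)⁵ = p⁸, (p⁷)⁶ = p⁶, (p⁷)⁷ = p⁴, (p⁷)⁸ = p², (p⁷)⁹ = e.
So |⟨p⁷⟩| = ord(p⁷) = 9. With |G| = 18, by Lagrange [G : ⟨p⁷⟩] = 18/9 = 2.

Answer: 2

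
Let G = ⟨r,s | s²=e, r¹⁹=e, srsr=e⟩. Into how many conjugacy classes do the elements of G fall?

The conjugacy classes (representative and size) are:
  [e] (size 1), [r¹⁸] (size 2), [r²] (size 2), [r¹⁶] (size 2), [r⁴] (size 2), [r¹⁴] (size 2), [r¹³] (size 2), [r¹²] (size 2), [r⁸] (size 2), [r⁹] (size 2), [s] (size 19).
Class equation: 1 + 2 + 2 + 2 + 2 + 2 + 2 + 2 + 2 + 2 + 19 = 38 = |G|. So G has 11 conjugacy classes.

Answer: 11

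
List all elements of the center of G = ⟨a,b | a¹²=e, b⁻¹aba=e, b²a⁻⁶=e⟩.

An element z ∈ Z(G) iff z commutes with every generator.
For example a⁶ is central: (a⁶)·a = a⁷ = a·(a⁶); (a⁶)·b = b⁻¹ = b·(a⁶).
Whereas a ∉ Z(G) since a·b = ab ≠ a⁵b⁻¹ = b·a.
Checking each of the 24 elements this way gives Z(G) = {e, a⁶}, of order 2.

Answer: {e, a⁶}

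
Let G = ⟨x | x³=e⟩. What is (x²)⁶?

Compute successive powers of (x²), reducing at each step:
  (x²)²: (x²) · x² = x
  (x²)³: x · x² = e
  (x²)⁴: e · x² = x²
  (x²)⁵: (x²) · x² = x
  (x²)⁶: x · x² = e

Answer: e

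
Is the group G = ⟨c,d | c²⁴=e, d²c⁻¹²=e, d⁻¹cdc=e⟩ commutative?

c·d = cd but d·c = c¹¹d⁻¹, so c·d ≠ d·c and G is not abelian.

Answer: No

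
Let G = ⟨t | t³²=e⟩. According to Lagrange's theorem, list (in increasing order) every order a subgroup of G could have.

|G| = 32 = 2⁵. By Lagrange's theorem the order of any subgroup divides 32; the divisors of 32 are 1, 2, 4, 8, 16, 32.

Answer: 1, 2, 4, 8, 16, 32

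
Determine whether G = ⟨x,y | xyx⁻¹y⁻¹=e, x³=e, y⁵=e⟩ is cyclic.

|G| = 15. The element xy has order 15 (its powers give 15 distinct elements), so ⟨xy⟩ = G and G is cyclic.

Answer: Yes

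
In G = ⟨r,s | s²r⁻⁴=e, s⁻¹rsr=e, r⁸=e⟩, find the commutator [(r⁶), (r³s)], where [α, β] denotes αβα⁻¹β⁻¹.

[(r⁶), (r³s)] = (r⁶)·(r³s)·(r⁶)⁻¹·(r³s)⁻¹.
  (r⁶) · (r³s) = rs
  (rs) · (r²) = r³s⁻¹
  (r³s⁻¹) · (r³s⁻¹) = r⁴

Answer: r⁴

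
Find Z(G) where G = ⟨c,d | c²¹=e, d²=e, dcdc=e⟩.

An element z ∈ Z(G) iff z commutes with every generator.
For example e is central: e·c = c = c·e; e·d = d = d·e.
Whereas c ∉ Z(G) since c·d = cd ≠ c²⁰d = d·c.
Checking each of the 42 elements this way gives Z(G) = {e}, of order 1.

Answer: {e}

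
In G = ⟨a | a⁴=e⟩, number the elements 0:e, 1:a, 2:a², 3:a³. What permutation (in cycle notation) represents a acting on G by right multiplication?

(0 1 2 3)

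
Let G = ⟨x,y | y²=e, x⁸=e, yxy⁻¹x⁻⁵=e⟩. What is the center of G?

An element z ∈ Z(G) iff z commutes with every generator.
For example x² is central: (x²)·x = x³ = x·(x²); (x²)·y = x²y = y·(x²).
Whereas x ∉ Z(G) since x·y = xy ≠ x⁵y = y·x.
Checking each of the 16 elements this way gives Z(G) = {e, x², x⁴, x⁶}, of order 4.

Answer: {e, x², x⁴, x⁶}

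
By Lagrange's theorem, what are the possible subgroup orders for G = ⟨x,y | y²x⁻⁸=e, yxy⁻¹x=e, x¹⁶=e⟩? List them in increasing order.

|G| = 32 = 2⁵. By Lagrange's theorem the order of any subgroup divides 32; the divisors of 32 are 1, 2, 4, 8, 16, 32.

Answer: 1, 2, 4, 8, 16, 32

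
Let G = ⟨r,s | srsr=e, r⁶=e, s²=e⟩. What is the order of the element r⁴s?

Compute successive powers until reaching e:
  (r⁴s)¹ = r⁴s, (r⁴s)² = e.
The smallest positive k with (r⁴s)ᵏ = e is 2.

Answer: 2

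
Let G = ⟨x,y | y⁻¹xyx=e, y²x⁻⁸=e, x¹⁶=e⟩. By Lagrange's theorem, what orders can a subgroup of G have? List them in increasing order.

|G| = 32 = 2⁵. By Lagrange's theorem the order of any subgroup divides 32; the divisors of 32 are 1, 2, 4, 8, 16, 32.

Answer: 1, 2, 4, 8, 16, 32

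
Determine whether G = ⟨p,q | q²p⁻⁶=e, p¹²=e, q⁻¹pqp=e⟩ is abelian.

p·q = pq but q·p = p⁵q⁻¹, so p·q ≠ q·p and G is not abelian.

Answer: No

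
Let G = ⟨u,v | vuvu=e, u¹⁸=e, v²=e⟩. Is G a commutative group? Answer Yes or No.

u·v = uv but v·u = u¹⁷v, so u·v ≠ v·u and G is not abelian.

Answer: No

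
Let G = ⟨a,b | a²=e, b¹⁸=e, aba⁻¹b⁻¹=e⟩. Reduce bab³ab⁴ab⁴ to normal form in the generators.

Multiply left to right, reducing at each step:
  b · a = ab
  (ab) · b³ = ab⁴
  (ab⁴) · a = b⁴
  (b⁴) · b⁴ = b⁸
  (b⁸) · a = ab⁸
  (ab⁸) · b⁴ = ab¹²

Answer: ab¹²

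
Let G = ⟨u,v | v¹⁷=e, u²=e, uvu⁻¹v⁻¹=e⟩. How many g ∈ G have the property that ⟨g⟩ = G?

G is cyclic of order 34. An element generates G iff its order is 34, and a cyclic group of order 34 has exactly φ(34) = 16 such elements.

Answer: 16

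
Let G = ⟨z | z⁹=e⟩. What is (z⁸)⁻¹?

The order of (z⁸) is 9 (smallest k with (z⁸)ᵏ = e), so (z⁸)⁻¹ = (z⁸)⁸ = z.
Check: (z⁸) · z → (z⁸) · z = e, giving e as required.

Answer: z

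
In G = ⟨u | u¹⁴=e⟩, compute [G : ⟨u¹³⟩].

First find ord(u¹³) by computing successive powers:
  (u¹³)¹ = u¹³, (u¹³)² = u¹², (u¹³)³ = u¹¹, (u¹³)⁴ = u¹⁰, (u¹³)⁵ = u⁹, (u¹³)⁶ = u⁸, (u¹³)⁷ = u⁷, (u¹³)⁸ = u⁶, (u¹³)⁹ = u⁵, (u¹³)¹⁰ = u⁴, (u¹³)¹¹ = u³, (u¹³)¹² = u², (u¹³)¹³ = u, (u¹³)¹⁴ = e.
So |⟨u¹³⟩| = ord(u¹³) = 14. With |G| = 14, by Lagrange [G : ⟨u¹³⟩] = 14/14 = 1.

Answer: 1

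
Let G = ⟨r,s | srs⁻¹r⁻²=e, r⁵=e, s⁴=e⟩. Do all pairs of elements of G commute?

r·s = rs but s·r = r²s, so r·s ≠ s·r and G is not abelian.

Answer: No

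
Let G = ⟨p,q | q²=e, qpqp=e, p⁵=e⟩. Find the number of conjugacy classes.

The conjugacy classes (representative and size) are:
  [e] (size 1), [p] (size 2), [p²] (size 2), [q] (size 5).
Class equation: 1 + 2 + 2 + 5 = 10 = |G|. So G has 4 conjugacy classes.

Answer: 4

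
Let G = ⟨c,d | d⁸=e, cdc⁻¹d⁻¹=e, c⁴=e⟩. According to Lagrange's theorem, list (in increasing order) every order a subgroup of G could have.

|G| = 32 = 2⁵. By Lagrange's theorem the order of any subgroup divides 32; the divisors of 32 are 1, 2, 4, 8, 16, 32.

Answer: 1, 2, 4, 8, 16, 32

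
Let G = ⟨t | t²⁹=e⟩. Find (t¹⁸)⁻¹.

The order of (t¹⁸) is 29 (smallest k with (t¹⁸)ᵏ = e), so (t¹⁸)⁻¹ = (t¹⁸)²⁸ = t¹¹.
Check: (t¹⁸) · (t¹¹) → (t¹⁸) · t¹¹ = e, giving e as required.

Answer: t¹¹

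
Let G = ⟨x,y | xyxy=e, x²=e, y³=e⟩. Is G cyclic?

Every cyclic group is abelian. But x·y = xy while y·x = xy², so x·y ≠ y·x and G is not abelian. Hence G is not cyclic.

Answer: No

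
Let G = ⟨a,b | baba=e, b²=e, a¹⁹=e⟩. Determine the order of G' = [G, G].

G' = [G, G] is generated by all commutators. The generator-pair commutators are: [a, b] = a².
The subgroup they normally generate is {e, a, a², a³, a⁴, a⁵, a⁶, a⁷, a⁸, a⁹, a¹⁰, a¹¹, a¹², a¹³, a¹⁴, a¹⁵, a¹⁶, a¹⁷, a¹⁸}, of order 19.
Check: |G/G'| = 38/19 = 2 is the order of the abelianisation.

Answer: 19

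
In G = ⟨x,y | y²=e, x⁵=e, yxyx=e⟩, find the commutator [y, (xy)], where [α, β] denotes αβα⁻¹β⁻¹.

[y, (xy)] = y·(xy)·y⁻¹·(xy)⁻¹.
  y · (xy) = x⁴
  (x⁴) · y = x⁴y
  (x⁴y) · (xy) = x³

Answer: x³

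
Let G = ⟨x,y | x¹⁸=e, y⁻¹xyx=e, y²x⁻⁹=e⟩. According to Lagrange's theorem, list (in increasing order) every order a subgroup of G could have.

|G| = 36 = 2² · 3². By Lagrange's theorem the order of any subgroup divides 36; the divisors of 36 are 1, 2, 3, 4, 6, 9, 12, 18, 36.

Answer: 1, 2, 3, 4, 6, 9, 12, 18, 36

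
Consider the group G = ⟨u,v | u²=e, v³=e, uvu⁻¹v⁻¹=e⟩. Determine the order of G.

Enumerate words in the generators, reducing via the relations: the distinct elements are
  {e, u, v, uv, v², uv²}.
No further products give new elements, so |G| = 6.

Answer: 6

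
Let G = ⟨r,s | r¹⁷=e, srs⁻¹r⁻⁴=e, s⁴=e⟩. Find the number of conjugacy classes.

The conjugacy classes (representative and size) are:
  [e] (size 1), [r⁴] (size 4), [r²] (size 4), [r⁵] (size 4), [r¹¹] (size 4), [r⁷s] (size 17), [r³s²] (size 17), [r⁹s³] (size 17).
Class equation: 1 + 4 + 4 + 4 + 4 + 17 + 17 + 17 = 68 = |G|. So G has 8 conjugacy classes.

Answer: 8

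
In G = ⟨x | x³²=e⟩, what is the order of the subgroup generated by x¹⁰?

|⟨x¹⁰⟩| equals the order of x¹⁰. Compute successive powers until reaching e:
  (x¹⁰)¹ = x¹⁰, (x¹⁰)² = x²⁰, (x¹⁰)³ = x³⁰, (x¹⁰)⁴ = x⁸, (x¹⁰)⁵ = x¹⁸, (x¹⁰)⁶ = x²⁸, (x¹⁰)⁷ = x⁶, (x¹⁰)⁸ = x¹⁶, (x¹⁰)⁹ = x²⁶, (x¹⁰)¹⁰ = x⁴, (x¹⁰)¹¹ = x¹⁴, (x¹⁰)¹² = x²⁴, (x¹⁰)¹³ = x², (x¹⁰)¹⁴ = x¹², (x¹⁰)¹⁵ = x²², (x¹⁰)¹⁶ = e.
The smallest positive k with (x¹⁰)ᵏ = e is 16, so |⟨x¹⁰⟩| = 16.

Answer: 16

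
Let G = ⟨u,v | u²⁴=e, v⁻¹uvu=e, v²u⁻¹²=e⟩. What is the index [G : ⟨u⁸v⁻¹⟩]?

First find ord(u⁸v⁻¹) by computing successive powers:
  (u⁸v⁻¹)¹ = u⁸v⁻¹, (u⁸v⁻¹)² = u¹², (u⁸v⁻¹)³ = u⁸v, (u⁸v⁻¹)⁴ = e.
So |⟨u⁸v⁻¹⟩| = ord(u⁸v⁻¹) = 4. With |G| = 48, by Lagrange [G : ⟨u⁸v⁻¹⟩] = 48/4 = 12.

Answer: 12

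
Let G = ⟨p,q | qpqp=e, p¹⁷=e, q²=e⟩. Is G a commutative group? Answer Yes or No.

p·q = pq but q·p = p¹⁶q, so p·q ≠ q·p and G is not abelian.

Answer: No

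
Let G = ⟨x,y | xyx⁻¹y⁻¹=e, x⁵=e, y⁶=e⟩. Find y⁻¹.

The order of y is 6 (smallest k with yᵏ = e), so y⁻¹ = y⁵ = y⁵.
Check: y · (y⁵) → y · y⁵ = e, giving e as required.

Answer: y⁵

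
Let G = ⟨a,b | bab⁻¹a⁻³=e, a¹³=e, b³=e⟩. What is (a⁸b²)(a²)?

Compute (a⁸b²) · (a²) by multiplying left to right and reducing via the relations at each step:
  (a⁸b²) · a² = b²

Answer: b²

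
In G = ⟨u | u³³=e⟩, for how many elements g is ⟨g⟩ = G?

G is cyclic of order 33. An element generates G iff its order is 33, and a cyclic group of order 33 has exactly φ(33) = 20 such elements.

Answer: 20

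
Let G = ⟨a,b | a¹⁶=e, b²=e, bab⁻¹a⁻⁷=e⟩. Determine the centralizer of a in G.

⟨a⟩ ⊆ C_G(a) since powers of a commute with a; so |C_G(a)| ≥ |⟨a⟩| = 16.
By orbit–stabilizer, |C_G(a)| = |G| / |conj. class of a| = 32 / 2 = 16.
The 16 elements commuting with a are {e, a, a², a³, a⁴, a⁵, a⁶, a⁷, a⁸, a⁹, a¹⁰, a¹¹, a¹², a¹³, a¹⁴, a¹⁵}.

Answer: {e, a, a², a³, a⁴, a⁵, a⁶, a⁷, a⁸, a⁹, a¹⁰, a¹¹, a¹², a¹³, a¹⁴, a¹⁵}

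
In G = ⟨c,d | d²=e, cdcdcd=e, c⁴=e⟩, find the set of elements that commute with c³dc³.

⟨c³dc³⟩ ⊆ C_G(c³dc³) since powers of c³dc³ commute with c³dc³; so |C_G(c³dc³)| ≥ |⟨c³dc³⟩| = 4.
By orbit–stabilizer, |C_G(c³dc³)| = |G| / |conj. class of c³dc³| = 24 / 6 = 4.
The 4 elements commuting with c³dc³ are {e, cdc, c³dc³, dc²d}.

Answer: {e, cdc, c³dc³, dc²d}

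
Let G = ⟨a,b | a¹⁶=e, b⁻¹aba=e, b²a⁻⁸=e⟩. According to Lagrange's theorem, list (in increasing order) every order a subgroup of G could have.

|G| = 32 = 2⁵. By Lagrange's theorem the order of any subgroup divides 32; the divisors of 32 are 1, 2, 4, 8, 16, 32.

Answer: 1, 2, 4, 8, 16, 32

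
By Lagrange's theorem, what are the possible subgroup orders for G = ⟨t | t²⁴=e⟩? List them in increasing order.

|G| = 24 = 2³ · 3. By Lagrange's theorem the order of any subgroup divides 24; the divisors of 24 are 1, 2, 3, 4, 6, 8, 12, 24.

Answer: 1, 2, 3, 4, 6, 8, 12, 24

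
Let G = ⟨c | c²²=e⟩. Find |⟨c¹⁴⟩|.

|⟨c¹⁴⟩| equals the order of c¹⁴. Compute successive powers until reaching e:
  (c¹⁴)¹ = c¹⁴, (c¹⁴)² = c⁶, (c¹⁴)³ = c²⁰, (c¹⁴)⁴ = c¹², (c¹⁴)⁵ = c⁴, (c¹⁴)⁶ = c¹⁸, (c¹⁴)⁷ = c¹⁰, (c¹⁴)⁸ = c², (c¹⁴)⁹ = c¹⁶, (c¹⁴)¹⁰ = c⁸, (c¹⁴)¹¹ = e.
The smallest positive k with (c¹⁴)ᵏ = e is 11, so |⟨c¹⁴⟩| = 11.

Answer: 11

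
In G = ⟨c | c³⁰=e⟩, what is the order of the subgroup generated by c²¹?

|⟨c²¹⟩| equals the order of c²¹. Compute successive powers until reaching e:
  (c²¹)¹ = c²¹, (c²¹)² = c¹², (c²¹)³ = c³, (c²¹)⁴ = c²⁴, (c²¹)⁵ = c¹⁵, (c²¹)⁶ = c⁶, (c²¹)⁷ = c²⁷, (c²¹)⁸ = c¹⁸, (c²¹)⁹ = c⁹, (c²¹)¹⁰ = e.
The smallest positive k with (c²¹)ᵏ = e is 10, so |⟨c²¹⟩| = 10.

Answer: 10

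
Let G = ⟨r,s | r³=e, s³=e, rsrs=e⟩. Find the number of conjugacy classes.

The conjugacy classes (representative and size) are:
  [e] (size 1), [sr²] (size 4), [s²r] (size 4), [r²s²] (size 3).
Class equation: 1 + 4 + 4 + 3 = 12 = |G|. So G has 4 conjugacy classes.

Answer: 4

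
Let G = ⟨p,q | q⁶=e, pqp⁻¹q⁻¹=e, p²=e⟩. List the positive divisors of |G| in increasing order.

|G| = 12 = 2² · 3. By Lagrange's theorem the order of any subgroup divides 12; the divisors of 12 are 1, 2, 3, 4, 6, 12.

Answer: 1, 2, 3, 4, 6, 12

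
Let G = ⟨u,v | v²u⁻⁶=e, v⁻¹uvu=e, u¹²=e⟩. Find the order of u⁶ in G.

Compute successive powers until reaching e:
  (u⁶)¹ = u⁶, (u⁶)² = e.
The smallest positive k with (u⁶)ᵏ = e is 2.

Answer: 2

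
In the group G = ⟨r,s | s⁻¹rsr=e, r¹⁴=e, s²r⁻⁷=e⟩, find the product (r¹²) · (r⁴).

Compute (r¹²) · (r⁴) by multiplying left to right and reducing via the relations at each step:
  (r¹²) · r⁴ = r²

Answer: r²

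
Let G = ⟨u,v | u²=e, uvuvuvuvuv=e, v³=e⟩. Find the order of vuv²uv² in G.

Compute successive powers until reaching e:
  (vuv²uv²)¹ = vuv²uv², (vuv²uv²)² = vuvuv², (vuv²uv²)³ = e.
The smallest positive k with (vuv²uv²)ᵏ = e is 3.

Answer: 3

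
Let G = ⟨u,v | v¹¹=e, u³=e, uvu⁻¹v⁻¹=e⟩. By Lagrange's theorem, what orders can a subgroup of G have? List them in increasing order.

|G| = 33 = 3 · 11. By Lagrange's theorem the order of any subgroup divides 33; the divisors of 33 are 1, 3, 11, 33.

Answer: 1, 3, 11, 33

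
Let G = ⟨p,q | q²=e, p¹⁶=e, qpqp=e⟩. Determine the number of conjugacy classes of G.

The conjugacy classes (representative and size) are:
  [e] (size 1), [p¹⁵] (size 2), [p²] (size 2), [p³] (size 2), [p¹²] (size 2), [p⁵] (size 2), [p⁶] (size 2), [p⁷] (size 2), [p⁸] (size 1), [p²q] (size 8), [p¹⁵q] (size 8).
Class equation: 1 + 2 + 2 + 2 + 2 + 2 + 2 + 2 + 1 + 8 + 8 = 32 = |G|. So G has 11 conjugacy classes.

Answer: 11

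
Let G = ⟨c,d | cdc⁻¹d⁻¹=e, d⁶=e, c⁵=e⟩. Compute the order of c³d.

Compute successive powers until reaching e:
  (c³d)¹ = c³d, (c³d)² = cd², (c³d)³ = c⁴d³, (c³d)⁴ = c²d⁴, (c³d)⁵ = d⁵, (c³d)⁶ = c³, (c³d)⁷ = cd, (c³d)⁸ = c⁴d², (c³d)⁹ = c²d³, (c³d)¹⁰ = d⁴, (c³d)¹¹ = c³d⁵, (c³d)¹² = c, (c³d)¹³ = c⁴d, (c³d)¹⁴ = c²d², (c³d)¹⁵ = d³, (c³d)¹⁶ = c³d⁴, (c³d)¹⁷ = cd⁵, (c³d)¹⁸ = c⁴, (c³d)¹⁹ = c²d, (c³d)²⁰ = d², (c³d)²¹ = c³d³, (c³d)²² = cd⁴, (c³d)²³ = c⁴d⁵, (c³d)²⁴ = c², (c³d)²⁵ = d, (c³d)²⁶ = c³d², (c³d)²⁷ = cd³, (c³d)²⁸ = c⁴d⁴, (c³d)²⁹ = c²d⁵, (c³d)³⁰ = e.
The smallest positive k with (c³d)ᵏ = e is 30.

Answer: 30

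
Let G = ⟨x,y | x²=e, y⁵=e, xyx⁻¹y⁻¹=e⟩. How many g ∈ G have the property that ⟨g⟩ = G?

G is cyclic of order 10. An element generates G iff its order is 10, and a cyclic group of order 10 has exactly φ(10) = 4 such elements.

Answer: 4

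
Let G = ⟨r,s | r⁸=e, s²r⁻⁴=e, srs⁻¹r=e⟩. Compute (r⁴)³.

Compute successive powers of (r⁴), reducing at each step:
  (r⁴)²: (r⁴) · r⁴ = e
  (r⁴)³: e · r⁴ = r⁴

Answer: r⁴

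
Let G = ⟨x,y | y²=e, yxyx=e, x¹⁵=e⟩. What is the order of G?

Enumerate words in the generators, reducing via the relations: the distinct elements are
  {e, x, y, xy, x², x³, x⁴, x⁵, x⁶, x⁷, x⁸, x⁹, x²y, x³y, x¹², x¹³, x¹¹, x¹⁰, x¹⁴, x⁴y, x⁵y, x⁶y, x⁷y, x⁸y, x⁹y, x¹²y, x¹³y, x¹¹y, x¹⁰y, x¹⁴y}.
No further products give new elements, so |G| = 30.

Answer: 30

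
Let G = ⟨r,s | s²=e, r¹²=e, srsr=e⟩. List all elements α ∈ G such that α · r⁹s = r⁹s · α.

⟨r⁹s⟩ ⊆ C_G(r⁹s) since powers of r⁹s commute with r⁹s; so |C_G(r⁹s)| ≥ |⟨r⁹s⟩| = 2.
By orbit–stabilizer, |C_G(r⁹s)| = |G| / |conj. class of r⁹s| = 24 / 6 = 4.
The 4 elements commuting with r⁹s are {e, r⁶, r³s, r⁹s}.

Answer: {e, r⁶, r³s, r⁹s}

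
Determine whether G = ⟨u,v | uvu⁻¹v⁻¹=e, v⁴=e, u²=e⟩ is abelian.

Each pair of generators commutes: u·v = uv = v·u. Since the generators pairwise commute, every element of G commutes with every other, so G is abelian.

Answer: Yes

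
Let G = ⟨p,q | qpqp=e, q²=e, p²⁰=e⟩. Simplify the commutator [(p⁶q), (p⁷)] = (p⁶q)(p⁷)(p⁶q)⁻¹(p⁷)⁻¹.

[(p⁶q), (p⁷)] = (p⁶q)·(p⁷)·(p⁶q)⁻¹·(p⁷)⁻¹.
  (p⁶q) · (p⁷) = p¹⁹q
  (p¹⁹q) · (p⁶q) = p¹³
  (p¹³) · (p¹³) = p⁶

Answer: p⁶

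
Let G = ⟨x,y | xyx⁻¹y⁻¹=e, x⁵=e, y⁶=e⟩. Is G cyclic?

|G| = 30. The element xy has order 30 (its powers give 30 distinct elements), so ⟨xy⟩ = G and G is cyclic.

Answer: Yes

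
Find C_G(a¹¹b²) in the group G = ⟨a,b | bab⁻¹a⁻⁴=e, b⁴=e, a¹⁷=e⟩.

⟨a¹¹b²⟩ ⊆ C_G(a¹¹b²) since powers of a¹¹b² commute with a¹¹b²; so |C_G(a¹¹b²)| ≥ |⟨a¹¹b²⟩| = 2.
By orbit–stabilizer, |C_G(a¹¹b²)| = |G| / |conj. class of a¹¹b²| = 68 / 17 = 4.
The 4 elements commuting with a¹¹b² are {e, a²b³, a⁹b, a¹¹b²}.

Answer: {e, a²b³, a⁹b, a¹¹b²}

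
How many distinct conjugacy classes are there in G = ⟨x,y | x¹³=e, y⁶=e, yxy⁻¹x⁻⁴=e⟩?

The conjugacy classes (representative and size) are:
  [e] (size 1), [x⁴] (size 6), [x¹¹] (size 6), [x⁷y] (size 13), [x⁸y²] (size 13), [x¹²y³] (size 13), [x⁵y⁴] (size 13), [x¹¹y⁵] (size 13).
Class equation: 1 + 6 + 6 + 13 + 13 + 13 + 13 + 13 = 78 = |G|. So G has 8 conjugacy classes.

Answer: 8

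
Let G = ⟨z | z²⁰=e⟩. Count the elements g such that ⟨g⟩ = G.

G is cyclic of order 20. An element generates G iff its order is 20, and a cyclic group of order 20 has exactly φ(20) = 8 such elements.

Answer: 8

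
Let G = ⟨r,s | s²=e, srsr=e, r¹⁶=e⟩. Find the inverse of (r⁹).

The order of (r⁹) is 16 (smallest k with (r⁹)ᵏ = e), so (r⁹)⁻¹ = (r⁹)¹⁵ = r⁷.
Check: (r⁹) · (r⁷) → (r⁹) · r⁷ = e, giving e as required.

Answer: r⁷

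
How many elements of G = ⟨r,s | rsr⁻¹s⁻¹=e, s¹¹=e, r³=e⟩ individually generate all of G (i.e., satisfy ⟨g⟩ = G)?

G is cyclic of order 33. An element generates G iff its order is 33, and a cyclic group of order 33 has exactly φ(33) = 20 such elements.

Answer: 20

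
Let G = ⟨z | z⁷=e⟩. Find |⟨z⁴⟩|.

|⟨z⁴⟩| equals the order of z⁴. Compute successive powers until reaching e:
  (z⁴)¹ = z⁴, (z⁴)² = z, (z⁴)³ = z⁵, (z⁴)⁴ = z², (z⁴)⁵ = z⁶, (z⁴)⁶ = z³, (z⁴)⁷ = e.
The smallest positive k with (z⁴)ᵏ = e is 7, so |⟨z⁴⟩| = 7.

Answer: 7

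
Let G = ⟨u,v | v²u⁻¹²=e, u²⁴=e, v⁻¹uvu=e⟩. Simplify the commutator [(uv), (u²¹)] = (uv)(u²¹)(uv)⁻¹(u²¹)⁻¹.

[(uv), (u²¹)] = (uv)·(u²¹)·(uv)⁻¹·(u²¹)⁻¹.
  (uv) · (u²¹) = u⁴v
  (u⁴v) · (uv⁻¹) = u³
  (u³) · (u³) = u⁶

Answer: u⁶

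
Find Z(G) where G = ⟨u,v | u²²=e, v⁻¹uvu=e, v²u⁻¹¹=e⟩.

An element z ∈ Z(G) iff z commutes with every generator.
For example u¹¹ is central: (u¹¹)·u = u¹² = u·(u¹¹); (u¹¹)·v = v⁻¹ = v·(u¹¹).
Whereas u ∉ Z(G) since u·v = uv ≠ u¹⁰v⁻¹ = v·u.
Checking each of the 44 elements this way gives Z(G) = {e, u¹¹}, of order 2.

Answer: {e, u¹¹}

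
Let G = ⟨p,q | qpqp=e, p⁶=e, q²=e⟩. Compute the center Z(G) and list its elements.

An element z ∈ Z(G) iff z commutes with every generator.
For example p³ is central: (p³)·p = p⁴ = p·(p³); (p³)·q = p³q = q·(p³).
Whereas p ∉ Z(G) since p·q = pq ≠ p⁵q = q·p.
Checking each of the 12 elements this way gives Z(G) = {e, p³}, of order 2.

Answer: {e, p³}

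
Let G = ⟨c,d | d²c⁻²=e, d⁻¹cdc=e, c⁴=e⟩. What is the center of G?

An element z ∈ Z(G) iff z commutes with every generator.
For example c² is central: (c²)·c = c³ = c·(c²); (c²)·d = d⁻¹ = d·(c²).
Whereas c ∉ Z(G) since c·d = cd ≠ cd⁻¹ = d·c.
Checking each of the 8 elements this way gives Z(G) = {e, c²}, of order 2.

Answer: {e, c²}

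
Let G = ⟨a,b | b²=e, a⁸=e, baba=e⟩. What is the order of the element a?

Compute successive powers until reaching e:
  a¹ = a, a² = a², a³ = a³, a⁴ = a⁴, a⁵ = a⁵, a⁶ = a⁶, a⁷ = a⁷, a⁸ = e.
The smallest positive k with aᵏ = e is 8.

Answer: 8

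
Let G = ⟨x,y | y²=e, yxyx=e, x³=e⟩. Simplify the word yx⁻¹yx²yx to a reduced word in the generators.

Multiply left to right, reducing at each step:
  y · x⁻¹ = xy
  (xy) · y = x
  x · x² = e
  e · y = y
  y · x = x²y

Answer: x²y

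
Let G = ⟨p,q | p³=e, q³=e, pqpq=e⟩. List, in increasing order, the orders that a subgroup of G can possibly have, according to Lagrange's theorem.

|G| = 12 = 2² · 3. By Lagrange's theorem the order of any subgroup divides 12; the divisors of 12 are 1, 2, 3, 4, 6, 12.

Answer: 1, 2, 3, 4, 6, 12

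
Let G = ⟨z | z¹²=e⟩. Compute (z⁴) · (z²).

Compute (z⁴) · (z²) by multiplying left to right and reducing via the relations at each step:
  (z⁴) · z² = z⁶

Answer: z⁶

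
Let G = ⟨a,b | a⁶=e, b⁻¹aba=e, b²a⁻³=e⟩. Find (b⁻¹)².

Compute successive powers of (b⁻¹), reducing at each step:
  (b⁻¹)²: (b⁻¹) · b⁻¹ = a³

Answer: a³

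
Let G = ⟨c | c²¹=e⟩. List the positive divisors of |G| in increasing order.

|G| = 21 = 3 · 7. By Lagrange's theorem the order of any subgroup divides 21; the divisors of 21 are 1, 3, 7, 21.

Answer: 1, 3, 7, 21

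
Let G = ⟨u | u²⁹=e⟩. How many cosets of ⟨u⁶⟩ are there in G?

First find ord(u⁶) by computing successive powers:
  (u⁶)¹ = u⁶, (u⁶)² = u¹², (u⁶)³ = u¹⁸, (u⁶)⁴ = u²⁴, (u⁶)⁵ = u, (u⁶)⁶ = u⁷, (u⁶)⁷ = u¹³, (u⁶)⁸ = u¹⁹, (u⁶)⁹ = u²⁵, (u⁶)¹⁰ = u², (u⁶)¹¹ = u⁸, (u⁶)¹² = u¹⁴, (u⁶)¹³ = u²⁰, (u⁶)¹⁴ = u²⁶, (u⁶)¹⁵ = u³, (u⁶)¹⁶ = u⁹, (u⁶)¹⁷ = u¹⁵, (u⁶)¹⁸ = u²¹, (u⁶)¹⁹ = u²⁷, (u⁶)²⁰ = u⁴, (u⁶)²¹ = u¹⁰, (u⁶)²² = u¹⁶, (u⁶)²³ = u²², (u⁶)²⁴ = u²⁸, (u⁶)²⁵ = u⁵, (u⁶)²⁶ = u¹¹, (u⁶)²⁷ = u¹⁷, (u⁶)²⁸ = u²³, (u⁶)²⁹ = e.
So |⟨u⁶⟩| = ord(u⁶) = 29. With |G| = 29, by Lagrange [G : ⟨u⁶⟩] = 29/29 = 1.

Answer: 1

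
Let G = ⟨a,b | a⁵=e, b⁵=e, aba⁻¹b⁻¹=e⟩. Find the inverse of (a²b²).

The order of (a²b²) is 5 (smallest k with (a²b²)ᵏ = e), so (a²b²)⁻¹ = (a²b²)⁴ = a³b³.
Check: (a²b²) · (a³b³) → (a²b²) · a³ = b²;   (b²) · b³ = e, giving e as required.

Answer: a³b³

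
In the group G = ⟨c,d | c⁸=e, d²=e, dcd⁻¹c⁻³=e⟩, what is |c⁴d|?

Compute successive powers until reaching e:
  (c⁴d)¹ = c⁴d, (c⁴d)² = e.
The smallest positive k with (c⁴d)ᵏ = e is 2.

Answer: 2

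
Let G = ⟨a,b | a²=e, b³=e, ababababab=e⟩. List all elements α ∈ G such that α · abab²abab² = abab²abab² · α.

⟨abab²abab²⟩ ⊆ C_G(abab²abab²) since powers of abab²abab² commute with abab²abab²; so |C_G(abab²abab²)| ≥ |⟨abab²abab²⟩| = 5.
By orbit–stabilizer, |C_G(abab²abab²)| = |G| / |conj. class of abab²abab²| = 60 / 12 = 5.
The 5 elements commuting with abab²abab² are {e, bab²a, abab², bab²abab²a, abab²abab²}.

Answer: {e, bab²a, abab², bab²abab²a, abab²abab²}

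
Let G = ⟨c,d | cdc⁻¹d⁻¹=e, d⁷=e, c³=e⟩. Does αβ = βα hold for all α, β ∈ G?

Each pair of generators commutes: c·d = cd = d·c. Since the generators pairwise commute, every element of G commutes with every other, so G is abelian.

Answer: Yes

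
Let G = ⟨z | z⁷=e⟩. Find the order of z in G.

Compute successive powers until reaching e:
  z¹ = z, z² = z², z³ = z³, z⁴ = z⁴, z⁵ = z⁵, z⁶ = z⁶, z⁷ = e.
The smallest positive k with zᵏ = e is 7.

Answer: 7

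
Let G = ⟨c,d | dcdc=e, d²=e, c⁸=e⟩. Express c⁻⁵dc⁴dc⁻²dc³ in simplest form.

Multiply left to right, reducing at each step:
  (c³) · d = c³d
  (c³d) · c⁴ = c⁷d
  (c⁷d) · d = c⁷
  (c⁷) · c⁻² = c⁵
  (c⁵) · d = c⁵d
  (c⁵d) · c³ = c²d

Answer: c²d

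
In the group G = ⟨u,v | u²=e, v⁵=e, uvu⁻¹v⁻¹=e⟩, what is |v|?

Compute successive powers until reaching e:
  v¹ = v, v² = v², v³ = v³, v⁴ = v⁴, v⁵ = e.
The smallest positive k with vᵏ = e is 5.

Answer: 5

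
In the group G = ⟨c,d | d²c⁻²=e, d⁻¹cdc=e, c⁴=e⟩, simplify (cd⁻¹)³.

Compute successive powers of (cd⁻¹), reducing at each step:
  (cd⁻¹)²: (cd⁻¹) · c = d⁻¹;   (d⁻¹) · d⁻¹ = c²
  (cd⁻¹)³: (c²) · c = c³;   (c³) · d⁻¹ = cd

Answer: cd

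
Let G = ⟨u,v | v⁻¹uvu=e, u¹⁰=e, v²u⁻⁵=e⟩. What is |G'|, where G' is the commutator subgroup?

G' = [G, G] is generated by all commutators. The generator-pair commutators are: [u, v] = u².
The subgroup they normally generate is {e, u², u⁴, u⁶, u⁸}, of order 5.
Check: |G/G'| = 20/5 = 4 is the order of the abelianisation.

Answer: 5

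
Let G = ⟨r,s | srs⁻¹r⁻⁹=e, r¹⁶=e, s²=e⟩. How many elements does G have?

Enumerate words in the generators, reducing via the relations: the distinct elements are
  {e, r, s, rs, r², r³, r⁴, r⁵, r⁶, r⁷, r⁸, r⁹, r²s, r³s, r¹², r¹³, r¹¹, r¹⁰, r¹⁴, r¹⁵, r⁴s, r⁵s, r⁶s, r⁷s, r⁸s, r⁹s, r¹²s, r¹³s, r¹¹s, r¹⁰s, r¹⁴s, r¹⁵s}.
No further products give new elements, so |G| = 32.

Answer: 32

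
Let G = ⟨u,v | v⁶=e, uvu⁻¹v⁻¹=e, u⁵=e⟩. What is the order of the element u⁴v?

Compute successive powers until reaching e:
  (u⁴v)¹ = u⁴v, (u⁴v)² = u³v², (u⁴v)³ = u²v³, (u⁴v)⁴ = uv⁴, (u⁴v)⁵ = v⁵, (u⁴v)⁶ = u⁴, (u⁴v)⁷ = u³v, (u⁴v)⁸ = u²v², (u⁴v)⁹ = uv³, (u⁴v)¹⁰ = v⁴, (u⁴v)¹¹ = u⁴v⁵, (u⁴v)¹² = u³, (u⁴v)¹³ = u²v, (u⁴v)¹⁴ = uv², (u⁴v)¹⁵ = v³, (u⁴v)¹⁶ = u⁴v⁴, (u⁴v)¹⁷ = u³v⁵, (u⁴v)¹⁸ = u², (u⁴v)¹⁹ = uv, (u⁴v)²⁰ = v², (u⁴v)²¹ = u⁴v³, (u⁴v)²² = u³v⁴, (u⁴v)²³ = u²v⁵, (u⁴v)²⁴ = u, (u⁴v)²⁵ = v, (u⁴v)²⁶ = u⁴v², (u⁴v)²⁷ = u³v³, (u⁴v)²⁸ = u²v⁴, (u⁴v)²⁹ = uv⁵, (u⁴v)³⁰ = e.
The smallest positive k with (u⁴v)ᵏ = e is 30.

Answer: 30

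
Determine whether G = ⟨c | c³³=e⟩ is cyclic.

|G| = 33. The element c has order 33 (its powers give 33 distinct elements), so ⟨c⟩ = G and G is cyclic.

Answer: Yes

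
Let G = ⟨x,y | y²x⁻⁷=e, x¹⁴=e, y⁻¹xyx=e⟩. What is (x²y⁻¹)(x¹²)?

Compute (x²y⁻¹) · (x¹²) by multiplying left to right and reducing via the relations at each step:
  (x²y⁻¹) · x¹² = x⁴y⁻¹

Answer: x⁴y⁻¹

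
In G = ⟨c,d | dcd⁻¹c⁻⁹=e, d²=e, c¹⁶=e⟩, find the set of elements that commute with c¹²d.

⟨c¹²d⟩ ⊆ C_G(c¹²d) since powers of c¹²d commute with c¹²d; so |C_G(c¹²d)| ≥ |⟨c¹²d⟩| = 4.
By orbit–stabilizer, |C_G(c¹²d)| = |G| / |conj. class of c¹²d| = 32 / 2 = 16.
The 16 elements commuting with c¹²d are {e, c², c⁴, c⁶, c⁸, c¹⁰, c¹², c¹⁴, d, c¹⁰d, c²d, c¹²d, c⁴d, c¹⁴d, c⁶d, c⁸d}.

Answer: {e, c², c⁴, c⁶, c⁸, c¹⁰, c¹², c¹⁴, d, c¹⁰d, c²d, c¹²d, c⁴d, c¹⁴d, c⁶d, c⁸d}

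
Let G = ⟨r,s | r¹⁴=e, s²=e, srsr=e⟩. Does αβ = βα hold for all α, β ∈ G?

r·s = rs but s·r = r¹³s, so r·s ≠ s·r and G is not abelian.

Answer: No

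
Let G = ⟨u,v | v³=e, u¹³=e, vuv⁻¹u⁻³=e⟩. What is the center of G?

An element z ∈ Z(G) iff z commutes with every generator.
For example e is central: e·u = u = u·e; e·v = v = v·e.
Whereas u ∉ Z(G) since u·v = uv ≠ u³v = v·u.
Checking each of the 39 elements this way gives Z(G) = {e}, of order 1.

Answer: {e}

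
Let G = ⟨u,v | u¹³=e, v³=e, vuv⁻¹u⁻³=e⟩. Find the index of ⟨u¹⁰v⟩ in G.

First find ord(u¹⁰v) by computing successive powers:
  (u¹⁰v)¹ = u¹⁰v, (u¹⁰v)² = uv², (u¹⁰v)³ = e.
So |⟨u¹⁰v⟩| = ord(u¹⁰v) = 3. With |G| = 39, by Lagrange [G : ⟨u¹⁰v⟩] = 39/3 = 13.

Answer: 13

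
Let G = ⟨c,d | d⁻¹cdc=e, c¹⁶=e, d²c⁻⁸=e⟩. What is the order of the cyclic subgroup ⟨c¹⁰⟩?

|⟨c¹⁰⟩| equals the order of c¹⁰. Compute successive powers until reaching e:
  (c¹⁰)¹ = c¹⁰, (c¹⁰)² = c⁴, (c¹⁰)³ = c¹⁴, (c¹⁰)⁴ = c⁸, (c¹⁰)⁵ = c², (c¹⁰)⁶ = c¹², (c¹⁰)⁷ = c⁶, (c¹⁰)⁸ = e.
The smallest positive k with (c¹⁰)ᵏ = e is 8, so |⟨c¹⁰⟩| = 8.

Answer: 8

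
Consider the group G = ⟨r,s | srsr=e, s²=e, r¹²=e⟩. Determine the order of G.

Enumerate words in the generators, reducing via the relations: the distinct elements are
  {e, r, s, rs, r², r³, r⁴, r⁵, r⁶, r⁷, r⁸, r⁹, r²s, r³s, r¹¹, r¹⁰, r⁴s, r⁵s, r⁶s, r⁷s, r⁸s, r⁹s, r¹¹s, r¹⁰s}.
No further products give new elements, so |G| = 24.

Answer: 24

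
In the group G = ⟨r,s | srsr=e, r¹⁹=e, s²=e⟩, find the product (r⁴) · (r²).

Compute (r⁴) · (r²) by multiplying left to right and reducing via the relations at each step:
  (r⁴) · r² = r⁶

Answer: r⁶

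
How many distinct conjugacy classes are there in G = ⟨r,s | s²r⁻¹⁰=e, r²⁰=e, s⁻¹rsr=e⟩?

The conjugacy classes (representative and size) are:
  [e] (size 1), [r] (size 2), [r²] (size 2), [r³] (size 2), [r⁴] (size 2), [r⁵] (size 2), [r¹⁴] (size 2), [r⁷] (size 2), [r⁸] (size 2), [r¹¹] (size 2), [r¹⁰] (size 1), [r²s⁻¹] (size 10), [r⁹s] (size 10).
Class equation: 1 + 2 + 2 + 2 + 2 + 2 + 2 + 2 + 2 + 2 + 1 + 10 + 10 = 40 = |G|. So G has 13 conjugacy classes.

Answer: 13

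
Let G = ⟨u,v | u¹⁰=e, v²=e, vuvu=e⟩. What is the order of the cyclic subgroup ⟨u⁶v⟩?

|⟨u⁶v⟩| equals the order of u⁶v. Compute successive powers until reaching e:
  (u⁶v)¹ = u⁶v, (u⁶v)² = e.
The smallest positive k with (u⁶v)ᵏ = e is 2, so |⟨u⁶v⟩| = 2.

Answer: 2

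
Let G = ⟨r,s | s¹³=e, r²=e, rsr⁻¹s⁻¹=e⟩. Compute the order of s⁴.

Compute successive powers until reaching e:
  (s⁴)¹ = s⁴, (s⁴)² = s⁸, (s⁴)³ = s¹², (s⁴)⁴ = s³, (s⁴)⁵ = s⁷, (s⁴)⁶ = s¹¹, (s⁴)⁷ = s², (s⁴)⁸ = s⁶, (s⁴)⁹ = s¹⁰, (s⁴)¹⁰ = s, (s⁴)¹¹ = s⁵, (s⁴)¹² = s⁹, (s⁴)¹³ = e.
The smallest positive k with (s⁴)ᵏ = e is 13.

Answer: 13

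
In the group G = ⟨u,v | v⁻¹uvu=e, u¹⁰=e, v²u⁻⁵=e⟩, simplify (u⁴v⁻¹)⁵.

Compute successive powers of (u⁴v⁻¹), reducing at each step:
  (u⁴v⁻¹)²: (u⁴v⁻¹) · u⁴ = v⁻¹;   (v⁻¹) · v⁻¹ = u⁵
  (u⁴v⁻¹)³: (u⁵) · u⁴ = u⁹;   (u⁹) · v⁻¹ = u⁴v
  (u⁴v⁻¹)⁴: (u⁴v) · u⁴ = v;   v · v⁻¹ = e
  (u⁴v⁻¹)⁵: e · u⁴ = u⁴;   (u⁴) · v⁻¹ = u⁴v⁻¹

Answer: u⁴v⁻¹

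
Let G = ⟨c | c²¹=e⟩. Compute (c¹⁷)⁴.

Compute successive powers of (c¹⁷), reducing at each step:
  (c¹⁷)²: (c¹⁷) · c¹⁷ = c¹³
  (c¹⁷)³: (c¹³) · c¹⁷ = c⁹
  (c¹⁷)⁴: (c⁹) · c¹⁷ = c⁵

Answer: c⁵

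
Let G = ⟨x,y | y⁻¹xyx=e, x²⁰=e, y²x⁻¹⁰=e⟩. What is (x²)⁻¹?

The order of (x²) is 10 (smallest k with (x²)ᵏ = e), so (x²)⁻¹ = (x²)⁹ = x¹⁸.
Check: (x²) · (x¹⁸) → (x²) · x¹⁸ = e, giving e as required.

Answer: x¹⁸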